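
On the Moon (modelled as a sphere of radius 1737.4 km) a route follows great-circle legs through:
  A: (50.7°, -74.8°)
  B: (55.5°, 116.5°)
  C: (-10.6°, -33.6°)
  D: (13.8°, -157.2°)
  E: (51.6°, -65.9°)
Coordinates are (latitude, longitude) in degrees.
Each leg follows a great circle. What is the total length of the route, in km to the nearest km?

Leg A→B: central angle 1.2808 rad, distance 2225.3 km.
Leg B→C: central angle 2.2578 rad, distance 3922.7 km.
Leg C→D: central angle 2.1799 rad, distance 3787.3 km.
Leg D→E: central angle 1.3967 rad, distance 2426.6 km.
Total: 2225.3 + 3922.7 + 3787.3 + 2426.6 ≈ 12362 km.

12362 km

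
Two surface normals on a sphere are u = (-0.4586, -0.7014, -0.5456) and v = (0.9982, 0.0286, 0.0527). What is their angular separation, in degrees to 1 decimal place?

120.4°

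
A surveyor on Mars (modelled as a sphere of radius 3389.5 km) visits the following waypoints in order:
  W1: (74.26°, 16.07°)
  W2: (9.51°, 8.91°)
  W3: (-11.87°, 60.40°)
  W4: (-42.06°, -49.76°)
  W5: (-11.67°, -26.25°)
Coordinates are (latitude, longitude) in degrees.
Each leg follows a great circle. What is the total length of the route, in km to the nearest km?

14994 km

Leg W1→W2: central angle 1.1324 rad, distance 3838.3 km.
Leg W2→W3: central angle 0.9680 rad, distance 3280.9 km.
Leg W3→W4: central angle 1.6836 rad, distance 5706.7 km.
Leg W4→W5: central angle 0.6397 rad, distance 2168.4 km.
Total: 3838.3 + 3280.9 + 5706.7 + 2168.4 ≈ 14994 km.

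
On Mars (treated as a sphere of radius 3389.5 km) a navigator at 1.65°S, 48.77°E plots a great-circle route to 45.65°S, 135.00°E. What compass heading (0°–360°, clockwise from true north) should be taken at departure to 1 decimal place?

135.6°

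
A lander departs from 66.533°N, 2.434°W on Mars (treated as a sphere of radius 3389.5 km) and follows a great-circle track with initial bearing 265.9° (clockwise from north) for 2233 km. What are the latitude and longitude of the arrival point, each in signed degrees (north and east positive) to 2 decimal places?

45.06°, -62.26°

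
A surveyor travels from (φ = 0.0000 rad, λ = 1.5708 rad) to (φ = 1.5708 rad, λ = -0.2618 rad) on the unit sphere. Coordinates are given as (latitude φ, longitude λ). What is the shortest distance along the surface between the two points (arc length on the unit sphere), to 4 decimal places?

1.5708

In radians: φ₁ = 0.0000, φ₂ = 1.5708, Δλ = -105.000° = -1.8326 rad.
cos c = sin φ₁ sin φ₂ + cos φ₁ cos φ₂ cos Δλ = (0.0000)(1.0000) + (1.0000)(-0.0000)(-0.2588) = 0.00000,
so c = arccos(0.00000) = 1.57080 rad.
On the unit sphere the arc length equals the central angle: 1.5708.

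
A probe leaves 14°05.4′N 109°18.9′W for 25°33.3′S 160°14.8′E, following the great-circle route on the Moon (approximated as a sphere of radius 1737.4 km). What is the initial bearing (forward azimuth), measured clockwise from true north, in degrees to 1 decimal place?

245.2°

Δλ = -90.438° = -1.5784 rad.
y = sin Δλ · cos φ₂ = (-1.0000)(0.9022) = -0.9021
x = cos φ₁ sin φ₂ − sin φ₁ cos φ₂ cos Δλ = (0.9699)(-0.4314) − (0.2434)(0.9022)(-0.0077) = -0.4167
θ = atan2(y, x) = -114.79°; adding 360° gives 245.2°.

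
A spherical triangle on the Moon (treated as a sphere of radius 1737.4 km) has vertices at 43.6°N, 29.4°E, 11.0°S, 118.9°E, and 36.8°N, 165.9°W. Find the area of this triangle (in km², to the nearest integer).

5292542 km²

Side lengths (central angles): a = 1.4842, b = 1.7175, c = 1.6965 rad; semiperimeter s = 2.4491.
By l'Huilier's theorem, tan(E/4) = √[tan(s/2) tan((s−a)/2) tan((s−b)/2) tan((s−c)/2)], giving spherical excess E = 1.7533 rad.
Area = E·R² = 1.7533 × (1737.4)² ≈ 5292542 km².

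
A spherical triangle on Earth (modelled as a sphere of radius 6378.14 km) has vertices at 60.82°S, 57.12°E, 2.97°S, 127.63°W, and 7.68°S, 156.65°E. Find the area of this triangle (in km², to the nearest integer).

Side lengths (central angles): a = 1.3170, b = 1.5341, c = 2.0264 rad; semiperimeter s = 2.4388.
By l'Huilier's theorem, tan(E/4) = √[tan(s/2) tan((s−a)/2) tan((s−b)/2) tan((s−c)/2)], giving spherical excess E = 1.5813 rad.
Area = E·R² = 1.5813 × (6378.14)² ≈ 64328936 km².

64328936 km²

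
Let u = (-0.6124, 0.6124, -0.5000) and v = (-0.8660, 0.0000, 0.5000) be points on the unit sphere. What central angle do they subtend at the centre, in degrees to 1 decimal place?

73.7°

u·v = 0.2803; |u| = 1.0000, |v| = 1.0000.
cos θ = (u·v)/(|u||v|) = 0.2803, so θ = 73.7°.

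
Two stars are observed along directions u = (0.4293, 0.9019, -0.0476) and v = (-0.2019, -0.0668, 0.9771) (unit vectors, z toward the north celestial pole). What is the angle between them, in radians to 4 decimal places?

1.7655 rad

u·v = -0.1934; |u| = 1.0000, |v| = 1.0000.
cos θ = (u·v)/(|u||v|) = -0.1934, so θ = 1.7655 rad.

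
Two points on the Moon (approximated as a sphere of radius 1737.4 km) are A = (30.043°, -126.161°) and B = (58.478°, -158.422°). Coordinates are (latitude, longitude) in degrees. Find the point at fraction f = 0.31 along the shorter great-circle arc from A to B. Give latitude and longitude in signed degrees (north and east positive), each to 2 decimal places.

The central angle between A and B is δ = 0.6275 rad.
With f = 0.31, the slerp weights are sin((1−f)δ)/sin δ = 0.7146 and sin(fδ)/sin δ = 0.3292.
Weighted sum of the unit vectors: (0.7146)·(-0.5108,-0.6989,0.5006) + (0.3292)·(-0.4862,-0.1923,0.8524) = (-0.5251, -0.5628, 0.6384).
Converting back: φ = atan2(z, √(x²+y²)) = 39.67°, λ = atan2(y, x) = -133.02°.

39.67°, -133.02°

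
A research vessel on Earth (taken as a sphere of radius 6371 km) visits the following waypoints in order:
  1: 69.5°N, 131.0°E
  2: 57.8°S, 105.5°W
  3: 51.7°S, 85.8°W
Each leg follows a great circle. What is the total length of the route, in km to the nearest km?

Leg 1→2: central angle 2.6806 rad, distance 17078.0 km.
Leg 2→3: central angle 0.2240 rad, distance 1427.4 km.
Total: 17078.0 + 1427.4 ≈ 18505 km.

18505 km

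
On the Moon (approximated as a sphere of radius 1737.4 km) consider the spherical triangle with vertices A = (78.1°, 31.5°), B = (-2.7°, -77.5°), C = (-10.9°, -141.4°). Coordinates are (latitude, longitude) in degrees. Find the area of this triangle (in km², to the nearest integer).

4349161 km²

Side lengths (central angles): a = 1.1147, b = 1.9670, c = 1.6842 rad; semiperimeter s = 2.3830.
By l'Huilier's theorem, tan(E/4) = √[tan(s/2) tan((s−a)/2) tan((s−b)/2) tan((s−c)/2)], giving spherical excess E = 1.4408 rad.
Area = E·R² = 1.4408 × (1737.4)² ≈ 4349161 km².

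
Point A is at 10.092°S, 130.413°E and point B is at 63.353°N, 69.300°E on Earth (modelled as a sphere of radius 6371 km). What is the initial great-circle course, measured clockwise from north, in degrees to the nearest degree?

337°

With φ₁ = -0.1761, φ₂ = 1.1057, Δλ = -1.0666 rad, the forward-azimuth formula gives
θ = atan2( sin Δλ cos φ₂ , cos φ₁ sin φ₂ − sin φ₁ cos φ₂ cos Δλ ) = atan2(-0.3927, 0.9179) = -23.16°.
Adding 360° brings this into [0°, 360°): 337°.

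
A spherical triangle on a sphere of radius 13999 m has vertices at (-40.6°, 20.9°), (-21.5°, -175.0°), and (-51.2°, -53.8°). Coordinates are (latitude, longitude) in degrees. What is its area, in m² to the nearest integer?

Side lengths (central angles): a = 1.5872, b = 0.8857, c = 2.0274 rad; semiperimeter s = 2.2502.
By l'Huilier's theorem, tan(E/4) = √[tan(s/2) tan((s−a)/2) tan((s−b)/2) tan((s−c)/2)], giving spherical excess E = 1.0018 rad.
Area = E·R² = 1.0018 × (13999)² ≈ 196332814 m².

196332814 m²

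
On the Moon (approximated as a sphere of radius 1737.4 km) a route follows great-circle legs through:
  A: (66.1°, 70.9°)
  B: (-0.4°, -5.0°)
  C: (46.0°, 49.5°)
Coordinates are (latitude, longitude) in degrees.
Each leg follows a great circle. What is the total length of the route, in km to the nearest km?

Leg A→B: central angle 1.4784 rad, distance 2568.5 km.
Leg B→C: central angle 1.1611 rad, distance 2017.2 km.
Total: 2568.5 + 2017.2 ≈ 4586 km.

4586 km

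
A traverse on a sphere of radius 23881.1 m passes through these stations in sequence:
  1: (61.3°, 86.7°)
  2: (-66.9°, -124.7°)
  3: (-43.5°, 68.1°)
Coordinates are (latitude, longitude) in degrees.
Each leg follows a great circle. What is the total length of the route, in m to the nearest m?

97761 m

Leg 1→2: central angle 2.8865 rad, distance 68932.3 m.
Leg 2→3: central angle 1.2072 rad, distance 28829.1 m.
Total: 68932.3 + 28829.1 ≈ 97761 m.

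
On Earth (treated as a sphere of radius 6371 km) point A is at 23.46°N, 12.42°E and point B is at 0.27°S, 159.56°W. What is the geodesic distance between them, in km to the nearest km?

In radians: φ₁ = 0.4095, φ₂ = -0.0047, Δλ = -171.980° = -3.0016 rad.
cos c = sin φ₁ sin φ₂ + cos φ₁ cos φ₂ cos Δλ = (0.3981)(-0.0047) + (0.9173)(1.0000)(-0.9902) = -0.91023,
so c = arccos(-0.91023) = 2.71464 rad.
Distance = R·c = 6371 × 2.7146 ≈ 17295 km.

17295 km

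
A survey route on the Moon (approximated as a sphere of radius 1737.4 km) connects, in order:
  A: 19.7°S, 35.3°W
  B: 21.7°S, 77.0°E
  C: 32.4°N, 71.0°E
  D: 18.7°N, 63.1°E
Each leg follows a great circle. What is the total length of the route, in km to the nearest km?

5209 km

Leg A→B: central angle 1.7796 rad, distance 3091.9 km.
Leg B→C: central angle 0.9495 rad, distance 1649.7 km.
Leg C→D: central angle 0.2693 rad, distance 467.9 km.
Total: 3091.9 + 1649.7 + 467.9 ≈ 5209 km.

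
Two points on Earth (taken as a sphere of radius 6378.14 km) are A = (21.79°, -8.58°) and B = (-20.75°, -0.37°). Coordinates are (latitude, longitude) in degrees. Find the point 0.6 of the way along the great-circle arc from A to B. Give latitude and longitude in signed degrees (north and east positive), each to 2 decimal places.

The central angle between A and B is δ = 0.7555 rad.
With f = 0.6, the slerp weights are sin((1−f)δ)/sin δ = 0.4341 and sin(fδ)/sin δ = 0.6387.
Weighted sum of the unit vectors: (0.4341)·(0.9182,-0.1385,0.3712) + (0.6387)·(0.9351,-0.0060,-0.3543) = (0.9958, -0.0640, -0.0652).
Converting back: φ = atan2(z, √(x²+y²)) = -3.74°, λ = atan2(y, x) = -3.68°.

-3.74°, -3.68°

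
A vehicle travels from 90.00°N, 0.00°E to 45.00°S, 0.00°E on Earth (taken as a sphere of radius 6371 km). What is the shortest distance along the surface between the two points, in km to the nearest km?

15011 km

With latitudes φ₁ = 90.000°, φ₂ = -45.000° and longitude difference Δλ = 0.000°:
Haversine: a = sin²(Δφ/2) + cos φ₁ cos φ₂ sin²(Δλ/2) = 0.8536 + (0.0000)(0.7071)(0.0000) = 0.85355.
Central angle c = 2·arcsin(√a) = 2.35619 rad.
Distance = R·c = 6371 × 2.3562 ≈ 15011 km.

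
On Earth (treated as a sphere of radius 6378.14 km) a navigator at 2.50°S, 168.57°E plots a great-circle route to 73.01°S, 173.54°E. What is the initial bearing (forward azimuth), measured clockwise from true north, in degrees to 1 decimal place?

178.5°

With φ₁ = -0.0436, φ₂ = -1.2743, Δλ = 0.0867 rad, the forward-azimuth formula gives
θ = atan2( sin Δλ cos φ₂ , cos φ₁ sin φ₂ − sin φ₁ cos φ₂ cos Δλ ) = atan2(0.0253, -0.9427) = 178.46°.
So the initial bearing is 178.5°.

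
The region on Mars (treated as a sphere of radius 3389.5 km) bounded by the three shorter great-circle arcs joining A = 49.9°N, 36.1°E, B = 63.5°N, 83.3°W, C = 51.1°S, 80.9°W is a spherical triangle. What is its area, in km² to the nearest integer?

22670096 km²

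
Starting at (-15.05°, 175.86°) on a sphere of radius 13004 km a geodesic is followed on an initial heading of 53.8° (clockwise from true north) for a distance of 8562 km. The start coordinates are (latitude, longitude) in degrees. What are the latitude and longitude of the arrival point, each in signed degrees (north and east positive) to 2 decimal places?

Angular distance δ = d/R = 8562/13004 = 0.65841 rad; initial bearing θ = 0.9390 rad.
sin φ₂ = sin φ₁ cos δ + cos φ₁ sin δ cos θ = (-0.2597)(0.7910) + (0.9657)(0.6119)(0.5906) = 0.1436, so φ₂ = 8.26°.
Δλ = atan2(sin θ sin δ cos φ₁, cos δ − sin φ₁ sin φ₂) = atan2(0.4768, 0.8282) = 29.928°.
λ₂ = 175.860° + 29.928° = 205.79° → -154.21° after wrapping to (−180°, 180°].

8.26°, -154.21°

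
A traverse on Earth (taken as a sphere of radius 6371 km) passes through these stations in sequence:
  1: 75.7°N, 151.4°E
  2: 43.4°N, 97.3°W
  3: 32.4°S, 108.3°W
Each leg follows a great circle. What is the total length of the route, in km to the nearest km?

Leg 1→2: central angle 0.9265 rad, distance 5903.0 km.
Leg 2→3: central angle 1.3346 rad, distance 8502.5 km.
Total: 5903.0 + 8502.5 ≈ 14405 km.

14405 km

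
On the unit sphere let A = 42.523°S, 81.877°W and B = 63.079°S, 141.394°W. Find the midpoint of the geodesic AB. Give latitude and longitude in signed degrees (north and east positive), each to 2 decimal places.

-56.37°, -103.86°

The central angle between A and B is δ = 0.6889 rad.
With f = 0.5, the slerp weights are sin((1−f)δ)/sin δ = 0.5312 and sin(fδ)/sin δ = 0.5312.
Weighted sum of the unit vectors: (0.5312)·(0.1041,-0.7296,-0.6759) + (0.5312)·(-0.3538,-0.2825,-0.8916) = (-0.1326, -0.5376, -0.8327).
Converting back: φ = atan2(z, √(x²+y²)) = -56.37°, λ = atan2(y, x) = -103.86°.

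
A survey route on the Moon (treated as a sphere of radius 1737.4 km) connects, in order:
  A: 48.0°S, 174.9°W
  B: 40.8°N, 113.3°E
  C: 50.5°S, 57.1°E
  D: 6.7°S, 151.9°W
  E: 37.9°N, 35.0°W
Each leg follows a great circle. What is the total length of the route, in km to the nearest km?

Leg A→B: central angle 1.9043 rad, distance 3308.6 km.
Leg B→C: central angle 1.8094 rad, distance 3143.6 km.
Leg C→D: central angle 2.0516 rad, distance 3564.5 km.
Leg D→E: central angle 2.0111 rad, distance 3494.1 km.
Total: 3308.6 + 3143.6 + 3564.5 + 3494.1 ≈ 13511 km.

13511 km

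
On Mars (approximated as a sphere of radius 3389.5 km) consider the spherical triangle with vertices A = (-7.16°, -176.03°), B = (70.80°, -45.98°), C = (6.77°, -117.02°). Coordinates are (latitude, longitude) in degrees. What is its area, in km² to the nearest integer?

Side lengths (central angles): a = 1.3516, b = 1.0557, c = 1.9046 rad; semiperimeter s = 2.1560.
By l'Huilier's theorem, tan(E/4) = √[tan(s/2) tan((s−a)/2) tan((s−b)/2) tan((s−c)/2)], giving spherical excess E = 0.9714 rad.
Area = E·R² = 0.9714 × (3389.5)² ≈ 11160004 km².

11160004 km²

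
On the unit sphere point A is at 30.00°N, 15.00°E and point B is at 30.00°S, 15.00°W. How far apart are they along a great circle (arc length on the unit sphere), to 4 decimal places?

In radians: φ₁ = 0.5236, φ₂ = -0.5236, Δλ = -30.000° = -0.5236 rad.
Haversine: a = sin²(Δφ/2) + cos φ₁ cos φ₂ sin²(Δλ/2) = 0.2500 + (0.8660)(0.8660)(0.0670) = 0.30024.
Central angle c = 2·arcsin(√a) = 1.15980 rad.
On the unit sphere the arc length equals the central angle: 1.1598.

1.1598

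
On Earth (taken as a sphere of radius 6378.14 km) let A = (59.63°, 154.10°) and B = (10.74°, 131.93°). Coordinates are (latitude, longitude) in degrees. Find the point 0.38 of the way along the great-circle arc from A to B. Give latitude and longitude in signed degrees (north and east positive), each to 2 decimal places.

41.54°, 141.85°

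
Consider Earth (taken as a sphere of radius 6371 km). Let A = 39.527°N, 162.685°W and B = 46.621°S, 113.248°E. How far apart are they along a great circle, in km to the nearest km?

12684 km

In radians: φ₁ = 0.6899, φ₂ = -0.8137, Δλ = -84.067° = -1.4672 rad.
cos c = sin φ₁ sin φ₂ + cos φ₁ cos φ₂ cos Δλ = (0.6364)(-0.7268) + (0.7713)(0.6868)(0.1034) = -0.40782,
so c = arccos(-0.40782) = 1.99087 rad.
Distance = R·c = 6371 × 1.9909 ≈ 12684 km.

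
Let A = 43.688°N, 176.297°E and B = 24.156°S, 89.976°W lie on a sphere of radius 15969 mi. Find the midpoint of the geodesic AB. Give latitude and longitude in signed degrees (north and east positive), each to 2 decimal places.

Central angle δ = 1.9024 rad. Interpolating on the sphere with fraction f = 0.5:
P = [sin((1−f)δ)·A + sin(fδ)·B] / sin δ = 0.8610·A + 0.8610·B in Cartesian coordinates,
giving P = (-0.6210, -0.7454, 0.2424), i.e. latitude 14.03°, longitude -129.80°.

14.03°, -129.80°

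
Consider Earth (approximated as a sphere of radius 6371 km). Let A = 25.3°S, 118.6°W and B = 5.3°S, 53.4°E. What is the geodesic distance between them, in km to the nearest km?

16504 km

Let φ₁ = -0.4416 rad, φ₂ = -0.0925 rad, and Δλ = 3.0020 rad.
cos c = sin φ₁ sin φ₂ + cos φ₁ cos φ₂ cos Δλ = (-0.4274)(-0.0924) + (0.9041)(0.9957)(-0.9903) = -0.85198,
so c = arccos(-0.85198) = 2.59055 rad.
Distance = R·c = 6371 × 2.5906 ≈ 16504 km.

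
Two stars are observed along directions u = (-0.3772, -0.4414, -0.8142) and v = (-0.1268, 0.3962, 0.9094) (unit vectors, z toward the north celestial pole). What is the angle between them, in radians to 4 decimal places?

u·v = -0.8675; |u| = 1.0000, |v| = 1.0000.
cos θ = (u·v)/(|u||v|) = -0.8674, so θ = 2.6208 rad.

2.6208 rad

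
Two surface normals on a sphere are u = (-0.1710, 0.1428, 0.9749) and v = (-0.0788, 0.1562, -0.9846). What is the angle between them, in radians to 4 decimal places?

2.7494 rad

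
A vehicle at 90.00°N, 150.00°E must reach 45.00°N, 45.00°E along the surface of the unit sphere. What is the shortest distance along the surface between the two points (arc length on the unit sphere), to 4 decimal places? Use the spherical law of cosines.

0.7854

Let φ₁ = 1.5708 rad, φ₂ = 0.7854 rad, and Δλ = -1.8326 rad.
cos c = sin φ₁ sin φ₂ + cos φ₁ cos φ₂ cos Δλ = (1.0000)(0.7071) + (0.0000)(0.7071)(-0.2588) = 0.70711,
so c = arccos(0.70711) = 0.78540 rad.
On the unit sphere the arc length equals the central angle: 0.7854.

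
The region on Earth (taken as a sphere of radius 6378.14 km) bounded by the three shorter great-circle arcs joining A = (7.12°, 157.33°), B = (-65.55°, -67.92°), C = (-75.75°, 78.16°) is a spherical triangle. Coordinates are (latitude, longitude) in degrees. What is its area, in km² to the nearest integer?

Side lengths (central angles): a = 0.6472, b = 1.6451, c = 1.9845 rad; semiperimeter s = 2.1384.
By l'Huilier's theorem, tan(E/4) = √[tan(s/2) tan((s−a)/2) tan((s−b)/2) tan((s−c)/2)], giving spherical excess E = 0.7155 rad.
Area = E·R² = 0.7155 × (6378.14)² ≈ 29107186 km².

29107186 km²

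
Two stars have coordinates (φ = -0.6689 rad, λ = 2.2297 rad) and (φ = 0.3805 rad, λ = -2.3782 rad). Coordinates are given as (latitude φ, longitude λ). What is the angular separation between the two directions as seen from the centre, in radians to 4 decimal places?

1.8821 rad

With latitudes φ₁ = -38.325°, φ₂ = 21.801° and longitude difference Δλ = 95.987°:
cos c = sin φ₁ sin φ₂ + cos φ₁ cos φ₂ cos Δλ = (-0.6201)(0.3714) + (0.7845)(0.9285)(-0.1043) = -0.30628,
so c = arccos(-0.30628) = 1.88207 rad.
So the angular separation is 1.8821 rad.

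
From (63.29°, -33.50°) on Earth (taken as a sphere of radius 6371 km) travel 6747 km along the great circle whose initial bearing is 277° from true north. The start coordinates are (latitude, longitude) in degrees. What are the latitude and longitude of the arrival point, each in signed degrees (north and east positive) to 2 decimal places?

Angular distance δ = d/R = 6747/6371 = 1.05902 rad; initial bearing θ = 4.8346 rad.
sin φ₂ = sin φ₁ cos δ + cos φ₁ sin δ cos θ = (0.8933)(0.4897) + (0.4495)(0.8719)(0.1219) = 0.4852, so φ₂ = 29.03°.
Δλ = atan2(sin θ sin δ cos φ₁, cos δ − sin φ₁ sin φ₂) = atan2(-0.3890, 0.0563) = -81.767°.
λ₂ = -33.500° − 81.767° = -115.27°.

29.03°, -115.27°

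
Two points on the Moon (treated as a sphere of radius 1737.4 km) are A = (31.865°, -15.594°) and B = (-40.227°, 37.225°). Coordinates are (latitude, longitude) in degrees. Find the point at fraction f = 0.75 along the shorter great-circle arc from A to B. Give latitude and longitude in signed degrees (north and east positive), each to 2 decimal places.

The central angle between A and B is δ = 1.5198 rad.
With f = 0.75, the slerp weights are sin((1−f)δ)/sin δ = 0.3714 and sin(fδ)/sin δ = 0.9098.
Weighted sum of the unit vectors: (0.3714)·(0.8180,-0.2283,0.5279) + (0.9098)·(0.6079,0.4619,-0.6458) = (0.8569, 0.3354, -0.3915).
Converting back: φ = atan2(z, √(x²+y²)) = -23.05°, λ = atan2(y, x) = 21.38°.

-23.05°, 21.38°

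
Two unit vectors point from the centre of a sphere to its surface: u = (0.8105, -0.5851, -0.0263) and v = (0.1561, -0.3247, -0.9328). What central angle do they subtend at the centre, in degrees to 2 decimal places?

u·v = 0.3410; |u| = 1.0000, |v| = 1.0000.
cos θ = (u·v)/(|u||v|) = 0.3411, so θ = 70.06°.

70.06°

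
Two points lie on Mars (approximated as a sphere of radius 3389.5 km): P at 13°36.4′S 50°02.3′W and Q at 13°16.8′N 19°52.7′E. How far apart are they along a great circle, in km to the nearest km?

With latitudes φ₁ = -13.607°, φ₂ = 13.280° and longitude difference Δλ = 69.917°:
cos c = sin φ₁ sin φ₂ + cos φ₁ cos φ₂ cos Δλ = (-0.2353)(0.2297) + (0.9719)(0.9733)(0.3434) = 0.27078,
so c = arccos(0.27078) = 1.29659 rad.
Distance = R·c = 3389.5 × 1.2966 ≈ 4395 km.

4395 km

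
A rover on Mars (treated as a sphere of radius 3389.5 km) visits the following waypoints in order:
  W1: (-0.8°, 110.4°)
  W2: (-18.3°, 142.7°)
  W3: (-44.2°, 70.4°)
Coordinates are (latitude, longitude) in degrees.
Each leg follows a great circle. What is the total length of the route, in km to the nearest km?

5976 km

Leg W1→W2: central angle 0.6320 rad, distance 2142.3 km.
Leg W2→W3: central angle 1.1309 rad, distance 3833.2 km.
Total: 2142.3 + 3833.2 ≈ 5976 km.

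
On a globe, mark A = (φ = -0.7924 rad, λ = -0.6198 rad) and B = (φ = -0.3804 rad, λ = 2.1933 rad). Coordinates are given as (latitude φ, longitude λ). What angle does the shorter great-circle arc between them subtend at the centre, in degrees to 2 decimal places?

110.65°

With latitudes φ₁ = -45.401°, φ₂ = -21.795° and longitude difference Δλ = 161.179°:
cos c = sin φ₁ sin φ₂ + cos φ₁ cos φ₂ cos Δλ = (-0.7120)(-0.3713) + (0.7021)(0.9285)(-0.9465) = -0.35271,
so c = arccos(-0.35271) = 1.93126 rad.
So the angular separation is 110.65°.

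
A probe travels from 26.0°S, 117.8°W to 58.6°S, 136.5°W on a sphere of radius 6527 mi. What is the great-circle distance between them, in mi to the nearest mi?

Let φ₁ = -0.4538 rad, φ₂ = -1.0228 rad, and Δλ = -0.3264 rad.
cos c = sin φ₁ sin φ₂ + cos φ₁ cos φ₂ cos Δλ = (-0.4384)(-0.8536) + (0.8988)(0.5210)(0.9472) = 0.81773,
so c = arccos(0.81773) = 0.61334 rad.
Distance = R·c = 6527 × 0.6133 ≈ 4003 mi.

4003 mi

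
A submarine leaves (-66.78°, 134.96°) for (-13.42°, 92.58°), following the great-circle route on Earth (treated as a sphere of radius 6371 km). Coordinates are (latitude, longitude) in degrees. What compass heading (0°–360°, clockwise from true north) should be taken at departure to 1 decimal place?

310.9°

With φ₁ = -1.1655, φ₂ = -0.2342, Δλ = -0.7397 rad, the forward-azimuth formula gives
θ = atan2( sin Δλ cos φ₂ , cos φ₁ sin φ₂ − sin φ₁ cos φ₂ cos Δλ ) = atan2(-0.6556, 0.5688) = -49.06°.
Adding 360° brings this into [0°, 360°): 310.9°.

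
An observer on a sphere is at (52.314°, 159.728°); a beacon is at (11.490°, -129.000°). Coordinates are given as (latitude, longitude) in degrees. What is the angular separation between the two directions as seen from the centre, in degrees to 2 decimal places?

69.51°

In radians: φ₁ = 0.9131, φ₂ = 0.2005, Δλ = 71.272° = 1.2439 rad.
Haversine: a = sin²(Δφ/2) + cos φ₁ cos φ₂ sin²(Δλ/2) = 0.1216 + (0.6113)(0.9800)(0.3395) = 0.32501.
Central angle c = 2·arcsin(√a) = 1.21324 rad.
So the angular separation is 69.51°.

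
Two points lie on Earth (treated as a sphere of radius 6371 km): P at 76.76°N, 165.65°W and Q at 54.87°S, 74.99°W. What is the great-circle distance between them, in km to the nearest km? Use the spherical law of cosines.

With latitudes φ₁ = 76.760°, φ₂ = -54.870° and longitude difference Δλ = 90.660°:
cos c = sin φ₁ sin φ₂ + cos φ₁ cos φ₂ cos Δλ = (0.9734)(-0.8178) + (0.2290)(0.5754)(-0.0115) = -0.79763,
so c = arccos(-0.79763) = 2.49415 rad.
Distance = R·c = 6371 × 2.4941 ≈ 15890 km.

15890 km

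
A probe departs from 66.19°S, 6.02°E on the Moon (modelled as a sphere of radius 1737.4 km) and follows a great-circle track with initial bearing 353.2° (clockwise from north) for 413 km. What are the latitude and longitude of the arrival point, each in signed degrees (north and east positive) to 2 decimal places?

Angular distance δ = d/R = 413/1737.4 = 0.23771 rad; initial bearing θ = 6.1645 rad.
sin φ₂ = sin φ₁ cos δ + cos φ₁ sin δ cos θ = (-0.9149)(0.9719) + (0.4037)(0.2355)(0.9930) = -0.7948, so φ₂ = -52.63°.
Δλ = atan2(sin θ sin δ cos φ₁, cos δ − sin φ₁ sin φ₂) = atan2(-0.0113, 0.2448) = -2.633°.
λ₂ = 6.020° − 2.633° = 3.39°.

-52.63°, 3.39°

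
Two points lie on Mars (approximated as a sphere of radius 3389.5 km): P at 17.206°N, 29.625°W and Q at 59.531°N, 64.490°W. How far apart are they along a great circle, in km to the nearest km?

2915 km

In radians: φ₁ = 0.3003, φ₂ = 1.0390, Δλ = -34.865° = -0.6085 rad.
cos c = sin φ₁ sin φ₂ + cos φ₁ cos φ₂ cos Δλ = (0.2958)(0.8619) + (0.9552)(0.5071)(0.8205) = 0.65239,
so c = arccos(0.65239) = 0.86006 rad.
Distance = R·c = 3389.5 × 0.8601 ≈ 2915 km.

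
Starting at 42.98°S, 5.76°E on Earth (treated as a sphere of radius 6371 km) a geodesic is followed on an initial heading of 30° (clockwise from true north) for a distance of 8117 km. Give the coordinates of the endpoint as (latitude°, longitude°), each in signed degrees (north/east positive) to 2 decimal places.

Angular distance δ = d/R = 8117/6371 = 1.27405 rad; initial bearing θ = 0.5236 rad.
sin φ₂ = sin φ₁ cos δ + cos φ₁ sin δ cos θ = (-0.6817)(0.2924) + (0.7316)(0.9563)(0.8660) = 0.4065, so φ₂ = 23.99°.
Δλ = atan2(sin θ sin δ cos φ₁, cos δ − sin φ₁ sin φ₂) = atan2(0.3498, 0.5696) = 31.557°.
λ₂ = 5.760° + 31.557° = 37.32°.

23.99°, 37.32°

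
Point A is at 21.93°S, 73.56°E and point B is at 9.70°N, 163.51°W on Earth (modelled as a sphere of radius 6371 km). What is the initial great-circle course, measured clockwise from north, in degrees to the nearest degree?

With φ₁ = -0.3828, φ₂ = 0.1693, Δλ = 2.1455 rad, the forward-azimuth formula gives
θ = atan2( sin Δλ cos φ₂ , cos φ₁ sin φ₂ − sin φ₁ cos φ₂ cos Δλ ) = atan2(0.8273, -0.0438) = 93.03°.
So the initial bearing is 93°.

93°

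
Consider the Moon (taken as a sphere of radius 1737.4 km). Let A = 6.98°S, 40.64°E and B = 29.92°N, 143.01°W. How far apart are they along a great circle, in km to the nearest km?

4755 km

Let φ₁ = -0.1218 rad, φ₂ = 0.5222 rad, and Δλ = 3.0779 rad.
cos c = sin φ₁ sin φ₂ + cos φ₁ cos φ₂ cos Δλ = (-0.1215)(0.4988) + (0.9926)(0.8667)(-0.9980) = -0.91917,
so c = arccos(-0.91917) = 2.73676 rad.
Distance = R·c = 1737.4 × 2.7368 ≈ 4755 km.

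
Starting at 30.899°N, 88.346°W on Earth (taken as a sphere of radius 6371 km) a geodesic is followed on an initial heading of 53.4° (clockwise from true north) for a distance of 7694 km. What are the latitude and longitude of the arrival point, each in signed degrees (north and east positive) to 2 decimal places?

41.35°, 0.24°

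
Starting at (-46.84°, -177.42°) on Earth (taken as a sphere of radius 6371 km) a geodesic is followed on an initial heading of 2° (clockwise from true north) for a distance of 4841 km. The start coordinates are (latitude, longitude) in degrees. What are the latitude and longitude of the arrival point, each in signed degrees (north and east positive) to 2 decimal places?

-3.32°, -176.04°

Angular distance δ = d/R = 4841/6371 = 0.75985 rad; initial bearing θ = 0.0349 rad.
sin φ₂ = sin φ₁ cos δ + cos φ₁ sin δ cos θ = (-0.7294)(0.7249) + (0.6840)(0.6888)(0.9994) = -0.0579, so φ₂ = -3.32°.
Δλ = atan2(sin θ sin δ cos φ₁, cos δ − sin φ₁ sin φ₂) = atan2(0.0164, 0.6827) = 1.380°.
λ₂ = -177.420° + 1.380° = -176.04°.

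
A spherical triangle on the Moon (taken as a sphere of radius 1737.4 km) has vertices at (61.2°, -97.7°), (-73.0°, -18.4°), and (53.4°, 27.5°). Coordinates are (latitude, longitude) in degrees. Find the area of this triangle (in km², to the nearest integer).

Side lengths (central angles): a = 2.2737, b = 1.0028, c = 2.5181 rad; semiperimeter s = 2.8973.
By l'Huilier's theorem, tan(E/4) = √[tan(s/2) tan((s−a)/2) tan((s−b)/2) tan((s−c)/2)], giving spherical excess E = 2.7876 rad.
Area = E·R² = 2.7876 × (1737.4)² ≈ 8414434 km².

8414434 km²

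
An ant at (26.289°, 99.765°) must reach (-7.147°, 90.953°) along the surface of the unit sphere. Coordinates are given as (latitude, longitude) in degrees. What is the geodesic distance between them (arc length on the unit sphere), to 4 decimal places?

Let φ₁ = 0.4588 rad, φ₂ = -0.1247 rad, and Δλ = -0.1538 rad.
cos c = sin φ₁ sin φ₂ + cos φ₁ cos φ₂ cos Δλ = (0.4429)(-0.1244) + (0.8966)(0.9922)(0.9882) = 0.82400,
so c = arccos(0.82400) = 0.60236 rad.
On the unit sphere the arc length equals the central angle: 0.6024.

0.6024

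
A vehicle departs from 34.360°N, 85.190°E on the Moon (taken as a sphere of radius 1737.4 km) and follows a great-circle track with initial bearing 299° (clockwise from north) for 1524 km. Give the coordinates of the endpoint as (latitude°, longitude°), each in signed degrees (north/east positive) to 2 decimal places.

41.96°, 20.45°

Angular distance δ = d/R = 1524/1737.4 = 0.87717 rad; initial bearing θ = 5.2185 rad.
sin φ₂ = sin φ₁ cos δ + cos φ₁ sin δ cos θ = (0.5644)(0.6393) + (0.8255)(0.7689)(0.4848) = 0.6686, so φ₂ = 41.96°.
Δλ = atan2(sin θ sin δ cos φ₁, cos δ − sin φ₁ sin φ₂) = atan2(-0.5552, 0.2620) = -64.737°.
λ₂ = 85.190° − 64.737° = 20.45°.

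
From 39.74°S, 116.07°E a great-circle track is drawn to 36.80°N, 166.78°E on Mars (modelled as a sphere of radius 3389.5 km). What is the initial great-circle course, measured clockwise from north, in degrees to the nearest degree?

38°

Δλ = 50.710° = 0.8851 rad.
y = sin Δλ · cos φ₂ = (0.7740)(0.8007) = 0.6197
x = cos φ₁ sin φ₂ − sin φ₁ cos φ₂ cos Δλ = (0.7690)(0.5990) − (-0.6393)(0.8007)(0.6332) = 0.7848
θ = atan2(y, x) = 38.30°, so the bearing is 38°.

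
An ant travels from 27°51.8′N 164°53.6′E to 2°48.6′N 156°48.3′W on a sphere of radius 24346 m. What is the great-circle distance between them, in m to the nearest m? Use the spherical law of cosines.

Let φ₁ = 0.4863 rad, φ₂ = 0.0490 rad, and Δλ = 0.6685 rad.
cos c = sin φ₁ sin φ₂ + cos φ₁ cos φ₂ cos Δλ = (0.4674)(0.0490) + (0.8841)(0.9988)(0.7848) = 0.71586,
so c = arccos(0.71586) = 0.77295 rad.
Distance = R·c = 24346 × 0.7729 ≈ 18818 m.

18818 m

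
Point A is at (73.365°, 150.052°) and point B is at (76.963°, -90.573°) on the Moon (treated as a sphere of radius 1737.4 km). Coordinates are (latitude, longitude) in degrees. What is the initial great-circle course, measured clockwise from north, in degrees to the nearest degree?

27°

With φ₁ = 1.2805, φ₂ = 1.3433, Δλ = 2.0835 rad, the forward-azimuth formula gives
θ = atan2( sin Δλ cos φ₂ , cos φ₁ sin φ₂ − sin φ₁ cos φ₂ cos Δλ ) = atan2(0.1966, 0.3849) = 27.05°.
So the initial bearing is 27°.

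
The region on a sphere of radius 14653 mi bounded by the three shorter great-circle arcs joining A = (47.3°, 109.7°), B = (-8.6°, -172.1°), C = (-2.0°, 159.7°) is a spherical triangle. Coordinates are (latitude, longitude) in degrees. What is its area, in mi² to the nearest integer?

Side lengths (central angles): a = 0.5031, b = 1.1483, c = 1.5436 rad; semiperimeter s = 1.5975.
By l'Huilier's theorem, tan(E/4) = √[tan(s/2) tan((s−a)/2) tan((s−b)/2) tan((s−c)/2)], giving spherical excess E = 0.2481 rad.
Area = E·R² = 0.2481 × (14653)² ≈ 53268578 mi².

53268578 mi²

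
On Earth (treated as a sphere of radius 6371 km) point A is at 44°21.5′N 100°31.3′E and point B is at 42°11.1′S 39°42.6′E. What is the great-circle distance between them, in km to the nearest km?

11363 km

In radians: φ₁ = 0.7742, φ₂ = -0.7363, Δλ = -60.812° = -1.0614 rad.
cos c = sin φ₁ sin φ₂ + cos φ₁ cos φ₂ cos Δλ = (0.6991)(-0.6715) + (0.7150)(0.7410)(0.4877) = -0.21113,
so c = arccos(-0.21113) = 1.78352 rad.
Distance = R·c = 6371 × 1.7835 ≈ 11363 km.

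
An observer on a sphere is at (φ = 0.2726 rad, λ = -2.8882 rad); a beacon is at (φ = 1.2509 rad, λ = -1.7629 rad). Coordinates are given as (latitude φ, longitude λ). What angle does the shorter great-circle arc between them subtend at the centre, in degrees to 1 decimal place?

With latitudes φ₁ = 15.619°, φ₂ = 71.671° and longitude difference Δλ = 64.475°:
Haversine: a = sin²(Δφ/2) + cos φ₁ cos φ₂ sin²(Δλ/2) = 0.2208 + (0.9631)(0.3145)(0.2845) = 0.30696.
Central angle c = 2·arcsin(√a) = 1.17442 rad.
So the angular separation is 67.3°.

67.3°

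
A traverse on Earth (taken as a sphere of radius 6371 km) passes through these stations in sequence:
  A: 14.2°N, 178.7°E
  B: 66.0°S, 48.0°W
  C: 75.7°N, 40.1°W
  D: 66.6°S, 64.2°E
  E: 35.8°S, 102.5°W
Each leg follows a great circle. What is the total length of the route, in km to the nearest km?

54988 km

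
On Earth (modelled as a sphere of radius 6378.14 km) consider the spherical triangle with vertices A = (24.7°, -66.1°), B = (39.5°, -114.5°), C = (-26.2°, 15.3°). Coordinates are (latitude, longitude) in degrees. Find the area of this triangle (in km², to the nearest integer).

5071654 km²

Side lengths (central angles): a = 2.3804, b = 1.6334, c = 0.7507 rad; semiperimeter s = 2.3823.
By l'Huilier's theorem, tan(E/4) = √[tan(s/2) tan((s−a)/2) tan((s−b)/2) tan((s−c)/2)], giving spherical excess E = 0.1247 rad.
Area = E·R² = 0.1247 × (6378.14)² ≈ 5071654 km².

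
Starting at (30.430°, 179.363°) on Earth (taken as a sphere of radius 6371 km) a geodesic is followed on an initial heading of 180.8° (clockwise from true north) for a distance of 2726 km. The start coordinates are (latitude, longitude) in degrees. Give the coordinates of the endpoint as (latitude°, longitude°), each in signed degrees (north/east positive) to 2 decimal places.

Angular distance δ = d/R = 2726/6371 = 0.42788 rad; initial bearing θ = 3.1556 rad.
sin φ₂ = sin φ₁ cos δ + cos φ₁ sin δ cos θ = (0.5065)(0.9098) + (0.8622)(0.4149)(-0.9999) = 0.1031, so φ₂ = 5.92°.
Δλ = atan2(sin θ sin δ cos φ₁, cos δ − sin φ₁ sin φ₂) = atan2(-0.0050, 0.8576) = -0.334°.
λ₂ = 179.363° − 0.334° = 179.03°.

5.92°, 179.03°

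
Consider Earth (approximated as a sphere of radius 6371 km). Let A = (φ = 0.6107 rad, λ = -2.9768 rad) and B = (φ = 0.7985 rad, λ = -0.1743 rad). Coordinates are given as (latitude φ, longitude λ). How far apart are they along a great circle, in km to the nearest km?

10827 km

In radians: φ₁ = 0.6107, φ₂ = 0.7985, Δλ = 160.571° = 2.8025 rad.
Haversine: a = sin²(Δφ/2) + cos φ₁ cos φ₂ sin²(Δλ/2) = 0.0088 + (0.8192)(0.6978)(0.9715) = 0.56417.
Central angle c = 2·arcsin(√a) = 1.69949 rad.
Distance = R·c = 6371 × 1.6995 ≈ 10827 km.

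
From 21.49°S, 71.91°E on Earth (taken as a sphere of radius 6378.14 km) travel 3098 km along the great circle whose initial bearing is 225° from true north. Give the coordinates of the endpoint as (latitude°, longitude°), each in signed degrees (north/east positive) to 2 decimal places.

Angular distance δ = d/R = 3098/6378.14 = 0.48572 rad; initial bearing θ = 3.9270 rad.
sin φ₂ = sin φ₁ cos δ + cos φ₁ sin δ cos θ = (-0.3663)(0.8843) + (0.9305)(0.4668)(-0.7071) = -0.6311, so φ₂ = -39.13°.
Δλ = atan2(sin θ sin δ cos φ₁, cos δ − sin φ₁ sin φ₂) = atan2(-0.3072, 0.6531) = -25.187°.
λ₂ = 71.910° − 25.187° = 46.72°.

-39.13°, 46.72°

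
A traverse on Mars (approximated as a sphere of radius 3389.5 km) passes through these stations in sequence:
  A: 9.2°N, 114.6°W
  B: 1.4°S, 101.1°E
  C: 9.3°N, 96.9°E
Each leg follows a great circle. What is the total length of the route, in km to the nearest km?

9177 km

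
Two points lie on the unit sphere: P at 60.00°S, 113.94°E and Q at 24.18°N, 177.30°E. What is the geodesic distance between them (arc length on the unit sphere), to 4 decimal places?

1.7216

Let φ₁ = -1.0472 rad, φ₂ = 0.4220 rad, and Δλ = 1.1058 rad.
cos c = sin φ₁ sin φ₂ + cos φ₁ cos φ₂ cos Δλ = (-0.8660)(0.4096) + (0.5000)(0.9123)(0.4484) = -0.15021,
so c = arccos(-0.15021) = 1.72157 rad.
On the unit sphere the arc length equals the central angle: 1.7216.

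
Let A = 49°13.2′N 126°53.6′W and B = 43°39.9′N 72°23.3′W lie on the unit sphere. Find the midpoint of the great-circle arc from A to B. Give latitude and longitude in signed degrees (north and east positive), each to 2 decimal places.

Central angle δ = 0.6482 rad. Interpolating on the sphere with fraction f = 0.5:
P = [sin((1−f)δ)·A + sin(fδ)·B] / sin δ = 0.5275·A + 0.5275·B in Cartesian coordinates,
giving P = (-0.0914, -0.6392, 0.7636), i.e. latitude 49.78°, longitude -98.14°.

49.78°, -98.14°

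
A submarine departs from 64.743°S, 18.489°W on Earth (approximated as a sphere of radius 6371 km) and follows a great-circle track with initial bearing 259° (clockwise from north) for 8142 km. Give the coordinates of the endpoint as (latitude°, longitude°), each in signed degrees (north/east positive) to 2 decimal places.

-19.82°, -111.05°

Angular distance δ = d/R = 8142/6371 = 1.27798 rad; initial bearing θ = 4.5204 rad.
sin φ₂ = sin φ₁ cos δ + cos φ₁ sin δ cos θ = (-0.9044)(0.2887) + (0.4267)(0.9574)(-0.1908) = -0.3390, so φ₂ = -19.82°.
Δλ = atan2(sin θ sin δ cos φ₁, cos δ − sin φ₁ sin φ₂) = atan2(-0.4010, -0.0179) = -92.562°.
λ₂ = -18.489° − 92.562° = -111.05°.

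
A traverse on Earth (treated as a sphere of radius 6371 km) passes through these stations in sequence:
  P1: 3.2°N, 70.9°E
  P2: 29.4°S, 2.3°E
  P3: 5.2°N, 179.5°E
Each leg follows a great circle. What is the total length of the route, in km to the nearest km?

25441 km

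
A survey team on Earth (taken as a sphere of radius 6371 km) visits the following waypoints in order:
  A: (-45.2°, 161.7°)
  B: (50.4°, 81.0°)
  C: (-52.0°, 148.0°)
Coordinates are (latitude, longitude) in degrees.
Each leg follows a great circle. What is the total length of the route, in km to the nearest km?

26163 km

Leg A→B: central angle 2.0648 rad, distance 13154.8 km.
Leg B→C: central angle 2.0419 rad, distance 13008.7 km.
Total: 13154.8 + 13008.7 ≈ 26163 km.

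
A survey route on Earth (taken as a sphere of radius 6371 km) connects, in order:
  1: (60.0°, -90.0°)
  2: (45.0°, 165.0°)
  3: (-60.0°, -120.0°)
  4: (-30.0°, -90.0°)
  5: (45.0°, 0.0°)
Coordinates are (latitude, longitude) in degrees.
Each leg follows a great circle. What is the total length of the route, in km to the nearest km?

Leg 1→2: central angle 1.0229 rad, distance 6517.1 km.
Leg 2→3: central angle 2.1187 rad, distance 13498.0 km.
Leg 3→4: central angle 0.6300 rad, distance 4013.9 km.
Leg 4→5: central angle 1.9322 rad, distance 12309.8 km.
Total: 6517.1 + 13498.0 + 4013.9 + 12309.8 ≈ 36339 km.

36339 km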